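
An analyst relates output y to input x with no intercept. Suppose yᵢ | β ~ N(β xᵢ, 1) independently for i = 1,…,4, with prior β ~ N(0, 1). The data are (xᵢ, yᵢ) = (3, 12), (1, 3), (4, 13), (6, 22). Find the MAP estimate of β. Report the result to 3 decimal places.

log p(β | y) = −Σ(yᵢ − βxᵢ)²/(2·1) − β²/(2·1) + const.
Setting the derivative to zero: Σxᵢ(yᵢ − βxᵢ)/1 − β/1 = 0, so β = Σxᵢyᵢ / (Σxᵢ² + σ²/τ²).
Σxᵢyᵢ = 3·12 + 1·3 + 4·13 + 6·22 = 223; Σxᵢ² = 62; σ²/τ² = 1.
β̂_MAP = 223 / (62 + 1) = 223/63 ≈ 3.540.

β̂_MAP = 3.540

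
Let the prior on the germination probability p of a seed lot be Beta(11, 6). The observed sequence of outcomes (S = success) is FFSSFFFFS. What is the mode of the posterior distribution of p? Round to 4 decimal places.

p̂_MAP = 0.5417

Prior: Beta(11, 6).
Data: 3 successes in 9 trials (from the sequence). The binomial likelihood contributes p^3(1−p)^6, so the posterior is Beta(11+3, 6+6) = Beta(14, 12).
For Beta(a, b) with a, b > 1 the mode is (a−1)/(a+b−2) = 13/24 ≈ 0.5417.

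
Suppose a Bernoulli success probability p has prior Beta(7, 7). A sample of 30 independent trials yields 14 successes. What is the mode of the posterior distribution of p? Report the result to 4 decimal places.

p̂_MAP = 0.4762

Prior: Beta(7, 7).
Data: 14 successes in 30 trials. The binomial likelihood contributes p^14(1−p)^16, so the posterior is Beta(7+14, 7+16) = Beta(21, 23).
For Beta(a, b) with a, b > 1 the mode is (a−1)/(a+b−2) = 20/42 ≈ 0.4762.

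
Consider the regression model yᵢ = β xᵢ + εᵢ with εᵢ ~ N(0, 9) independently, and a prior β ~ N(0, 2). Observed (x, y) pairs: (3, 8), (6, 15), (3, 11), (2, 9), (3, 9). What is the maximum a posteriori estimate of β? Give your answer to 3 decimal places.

log p(β | y) = −Σ(yᵢ − βxᵢ)²/(2·9) − β²/(2·2) + const.
Setting the derivative to zero: Σxᵢ(yᵢ − βxᵢ)/9 − β/2 = 0, so β = Σxᵢyᵢ / (Σxᵢ² + σ²/τ²).
Σxᵢyᵢ = 3·8 + 6·15 + 3·11 + 2·9 + 3·9 = 192; Σxᵢ² = 67; σ²/τ² = 4.5.
β̂_MAP = 192 / (67 + 4.5) = 192/71.5 ≈ 2.685.

β̂_MAP = 2.685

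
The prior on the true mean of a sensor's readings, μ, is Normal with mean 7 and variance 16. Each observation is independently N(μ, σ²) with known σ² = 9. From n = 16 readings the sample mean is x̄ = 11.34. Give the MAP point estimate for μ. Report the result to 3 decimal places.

μ̂_MAP = 11.193

n = 16, x̄ = 11.34.
For a Normal prior and Normal likelihood with known variance, the posterior is Normal; its mode equals its mean, the precision-weighted average.
Prior precision 1/σ₀² = 1/16 = 0.0625; data precision n/σ² = 16/9.
μ̂ = (0.0625·7 + (16/9)·11.34) / (0.0625 + 16/9) = 20.5975/(265/144) = 74151/6625 ≈ 11.193.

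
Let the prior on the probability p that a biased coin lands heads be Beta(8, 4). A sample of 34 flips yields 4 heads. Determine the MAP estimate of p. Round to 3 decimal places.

Prior: Beta(8, 4).
Data: 4 successes in 34 trials. The binomial likelihood contributes p^4(1−p)^30, so the posterior is Beta(8+4, 4+30) = Beta(12, 34).
For Beta(a, b) with a, b > 1 the mode is (a−1)/(a+b−2) = 11/44 ≈ 0.250.

p̂_MAP = 0.250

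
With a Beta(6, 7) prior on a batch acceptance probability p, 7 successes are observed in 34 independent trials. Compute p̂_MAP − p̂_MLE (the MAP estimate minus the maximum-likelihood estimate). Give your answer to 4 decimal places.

Posterior is Beta(13, 34); MAP = (13−1)/(47−2) = 12/45 ≈ 0.26667.
MLE ignores the prior: p̂_MLE = k/n = 7/34 ≈ 0.20588.
Difference = 12/45 − 7/34 = 31/510 ≈ 0.0608.

MAP − MLE = 0.0608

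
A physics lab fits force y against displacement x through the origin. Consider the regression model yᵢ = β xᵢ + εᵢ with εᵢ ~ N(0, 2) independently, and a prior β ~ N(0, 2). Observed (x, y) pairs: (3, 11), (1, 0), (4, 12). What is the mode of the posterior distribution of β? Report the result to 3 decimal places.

β̂_MAP = 3.000

log p(β | y) = −Σ(yᵢ − βxᵢ)²/(2·2) − β²/(2·2) + const.
Setting the derivative to zero: Σxᵢ(yᵢ − βxᵢ)/2 − β/2 = 0, so β = Σxᵢyᵢ / (Σxᵢ² + σ²/τ²).
Σxᵢyᵢ = 3·11 + 1·0 + 4·12 = 81; Σxᵢ² = 26; σ²/τ² = 1.
β̂_MAP = 81 / (26 + 1) = 81/27 ≈ 3.000.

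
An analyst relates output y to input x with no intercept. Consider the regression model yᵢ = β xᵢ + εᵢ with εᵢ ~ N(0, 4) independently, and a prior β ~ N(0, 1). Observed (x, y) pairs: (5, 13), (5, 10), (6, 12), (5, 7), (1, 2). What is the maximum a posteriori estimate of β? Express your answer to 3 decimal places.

β̂_MAP = 1.931

log p(β | y) = −Σ(yᵢ − βxᵢ)²/(2·4) − β²/(2·1) + const.
Setting the derivative to zero: Σxᵢ(yᵢ − βxᵢ)/4 − β/1 = 0, so β = Σxᵢyᵢ / (Σxᵢ² + σ²/τ²).
Σxᵢyᵢ = 5·13 + 5·10 + 6·12 + 5·7 + 1·2 = 224; Σxᵢ² = 112; σ²/τ² = 4.
β̂_MAP = 224 / (112 + 4) = 224/116 ≈ 1.931.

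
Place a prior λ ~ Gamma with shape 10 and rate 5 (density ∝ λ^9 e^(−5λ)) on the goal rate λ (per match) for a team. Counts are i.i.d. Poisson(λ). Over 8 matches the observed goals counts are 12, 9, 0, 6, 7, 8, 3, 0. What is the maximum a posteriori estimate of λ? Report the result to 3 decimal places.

λ̂_MAP = 4.154

Σxᵢ = 12+9+0+6+7+8+3+0 = 45, with n = 8.
Posterior ∝ λ^9e^(−5λ) · λ^45e^(−8λ) = λ^54e^(−13λ), i.e. Gamma(shape=55, rate=13).
The mode of a Gamma(a, b) with a ≥ 1 (shape–rate) is (a−1)/b = 54/13 ≈ 4.154.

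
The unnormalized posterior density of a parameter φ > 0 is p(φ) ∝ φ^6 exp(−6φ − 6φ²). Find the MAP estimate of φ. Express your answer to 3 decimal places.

ℓ'(φ) = 6/φ − 6 − 12φ. Setting this to zero and multiplying by φ: 12φ² + 6φ − 6 = 0.
φ = (−6 + √(6² + 4·12·6)) / (2·12) = (−6 + √324) / 24 = (−6 + 18)/24 = 1/2.
ℓ''(φ) = −6/φ² − 12 < 0, confirming a maximum.

φ̂_MAP = 0.500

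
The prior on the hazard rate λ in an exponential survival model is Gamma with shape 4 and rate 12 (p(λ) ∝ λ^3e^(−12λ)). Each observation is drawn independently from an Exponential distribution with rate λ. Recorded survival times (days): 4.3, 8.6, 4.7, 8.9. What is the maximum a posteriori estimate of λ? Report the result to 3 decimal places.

λ̂_MAP = 0.182

The Exponential(rate=λ) likelihood is ∝ λ^n e^(−λΣtᵢ). Here n = 4 and Σtᵢ = 4.3 + 8.6 + 4.7 + 8.9 = 26.5.
Posterior ∝ λ^3e^(−12λ) · λ^4e^(−26.5λ) = λ^7e^(−38.5λ), i.e. Gamma(8, 38.5).
Mode = (a−1)/b = 7/38.5 ≈ 0.182.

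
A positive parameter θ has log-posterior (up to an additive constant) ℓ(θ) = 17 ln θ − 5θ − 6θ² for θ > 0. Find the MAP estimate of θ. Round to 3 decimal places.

θ̂_MAP = 1.000

ℓ'(θ) = 17/θ − 5 − 12θ. Setting this to zero and multiplying by θ: 12θ² + 5θ − 17 = 0.
θ = (−5 + √(5² + 4·12·17)) / (2·12) = (−5 + √841) / 24 = (−5 + 29)/24 = 1.
ℓ''(θ) = −17/θ² − 12 < 0, confirming a maximum.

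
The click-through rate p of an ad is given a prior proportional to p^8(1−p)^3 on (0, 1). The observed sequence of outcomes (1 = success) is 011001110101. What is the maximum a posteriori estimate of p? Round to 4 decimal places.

The prior density ∝ p^8(1−p)^3 is the kernel of Beta(9, 4).
Data: 7 successes in 12 trials (from the sequence). The binomial likelihood contributes p^7(1−p)^5, so the posterior is Beta(9+7, 4+5) = Beta(16, 9).
For Beta(a, b) with a, b > 1 the mode is (a−1)/(a+b−2) = 15/23 ≈ 0.6522.

p̂_MAP = 0.6522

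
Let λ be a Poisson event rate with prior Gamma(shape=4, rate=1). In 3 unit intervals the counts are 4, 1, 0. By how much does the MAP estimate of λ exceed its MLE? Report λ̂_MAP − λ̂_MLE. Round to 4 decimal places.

Σxᵢ = 5. Posterior is Gamma(9, 4); MAP = (9−1)/4 = 8/4 ≈ 2.00000.
MLE = x̄ = 5/3 ≈ 1.66667.
Difference = 8/4 − 5/3 = 1/3 ≈ 0.3333.

MAP − MLE = 0.3333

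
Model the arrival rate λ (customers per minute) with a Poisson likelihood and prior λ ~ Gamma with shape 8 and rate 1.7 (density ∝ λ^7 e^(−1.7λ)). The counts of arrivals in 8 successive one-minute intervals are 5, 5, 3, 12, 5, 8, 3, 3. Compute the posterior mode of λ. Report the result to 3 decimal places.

Σxᵢ = 5+5+3+12+5+8+3+3 = 44, with n = 8.
Posterior ∝ λ^7e^(−1.7λ) · λ^44e^(−8λ) = λ^51e^(−9.7λ), i.e. Gamma(shape=52, rate=9.7).
The mode of a Gamma(a, b) with a ≥ 1 (shape–rate) is (a−1)/b = 51/9.7 ≈ 5.258.

λ̂_MAP = 5.258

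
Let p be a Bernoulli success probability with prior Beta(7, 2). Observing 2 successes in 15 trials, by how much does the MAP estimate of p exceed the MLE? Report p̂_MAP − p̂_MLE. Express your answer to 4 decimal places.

MAP − MLE = 0.2303

Posterior is Beta(9, 15); MAP = (9−1)/(24−2) = 8/22 ≈ 0.36364.
MLE ignores the prior: p̂_MLE = k/n = 2/15 ≈ 0.13333.
Difference = 8/22 − 2/15 = 38/165 ≈ 0.2303.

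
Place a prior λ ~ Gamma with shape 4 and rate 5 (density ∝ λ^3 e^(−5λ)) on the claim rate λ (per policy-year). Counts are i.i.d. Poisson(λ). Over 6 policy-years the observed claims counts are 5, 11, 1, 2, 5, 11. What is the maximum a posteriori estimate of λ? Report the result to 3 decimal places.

Σxᵢ = 5+11+1+2+5+11 = 35, with n = 6.
Posterior ∝ λ^3e^(−5λ) · λ^35e^(−6λ) = λ^38e^(−11λ), i.e. Gamma(shape=39, rate=11).
The mode of a Gamma(a, b) with a ≥ 1 (shape–rate) is (a−1)/b = 38/11 ≈ 3.455.

λ̂_MAP = 3.455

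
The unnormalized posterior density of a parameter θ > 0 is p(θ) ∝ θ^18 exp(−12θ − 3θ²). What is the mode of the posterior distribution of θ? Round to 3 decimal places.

ℓ'(θ) = 18/θ − 12 − 6θ. Setting this to zero and multiplying by θ: 6θ² + 12θ − 18 = 0.
θ = (−12 + √(12² + 4·6·18)) / (2·6) = (−12 + √576) / 12 = (−12 + 24)/12 = 1.
ℓ''(θ) = −18/θ² − 6 < 0, confirming a maximum.

θ̂_MAP = 1.000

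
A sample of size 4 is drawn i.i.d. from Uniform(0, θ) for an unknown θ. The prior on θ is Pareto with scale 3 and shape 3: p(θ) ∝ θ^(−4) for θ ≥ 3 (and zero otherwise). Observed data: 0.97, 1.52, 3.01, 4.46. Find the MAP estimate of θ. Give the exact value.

θ̂_MAP = 4.46

The Uniform(0, θ) likelihood is θ^(−n) for θ ≥ max(xᵢ), zero otherwise. Here max(xᵢ) = 4.46.
Posterior ∝ θ^(−4) · θ^(−4) = θ^(−8) on θ ≥ max(3, 4.46) = 4.46.
This density is strictly decreasing in θ, so the posterior mode lies at the lower boundary of the support.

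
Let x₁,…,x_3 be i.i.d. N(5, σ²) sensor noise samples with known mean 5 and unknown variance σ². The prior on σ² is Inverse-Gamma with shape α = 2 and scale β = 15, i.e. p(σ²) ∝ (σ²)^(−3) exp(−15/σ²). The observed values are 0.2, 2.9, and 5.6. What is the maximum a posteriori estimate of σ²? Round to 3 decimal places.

σ̂²_MAP = 6.423

Sum of squared deviations about the known mean: SS = (0.2−5)² + (2.9−5)² + (5.6−5)² = 27.81.
The Normal likelihood contributes (σ²)^(−n/2) exp(−SS/(2σ²)), so the posterior is Inverse-Gamma(α + n/2, β + SS/2) = Inverse-Gamma(3.5, 28.905).
The mode of Inverse-Gamma(a, b) is b/(a+1) = 28.905/4.5 ≈ 6.423.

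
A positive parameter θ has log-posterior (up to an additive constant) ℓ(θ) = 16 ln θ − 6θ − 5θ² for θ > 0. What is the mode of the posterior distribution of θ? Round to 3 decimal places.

ℓ'(θ) = 16/θ − 6 − 10θ. Setting this to zero and multiplying by θ: 10θ² + 6θ − 16 = 0.
θ = (−6 + √(6² + 4·10·16)) / (2·10) = (−6 + √676) / 20 = (−6 + 26)/20 = 1.
ℓ''(θ) = −16/θ² − 10 < 0, confirming a maximum.

θ̂_MAP = 1.000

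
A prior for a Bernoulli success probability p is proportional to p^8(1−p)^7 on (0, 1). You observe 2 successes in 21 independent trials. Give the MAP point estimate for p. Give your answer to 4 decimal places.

p̂_MAP = 0.2778

The prior density ∝ p^8(1−p)^7 is the kernel of Beta(9, 8).
Data: 2 successes in 21 trials. The binomial likelihood contributes p^2(1−p)^19, so the posterior is Beta(9+2, 8+19) = Beta(11, 27).
For Beta(a, b) with a, b > 1 the mode is (a−1)/(a+b−2) = 10/36 ≈ 0.2778.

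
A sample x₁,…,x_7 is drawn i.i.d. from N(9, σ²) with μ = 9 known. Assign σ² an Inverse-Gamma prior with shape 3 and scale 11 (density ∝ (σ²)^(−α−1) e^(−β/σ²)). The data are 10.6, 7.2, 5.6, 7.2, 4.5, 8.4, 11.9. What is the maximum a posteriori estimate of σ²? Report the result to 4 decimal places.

Sum of squared deviations about the known mean: SS = (10.6−9)² + (7.2−9)² + (5.6−9)² + (7.2−9)² + (4.5−9)² + (8.4−9)² + (11.9−9)² = 49.62.
The Normal likelihood contributes (σ²)^(−n/2) exp(−SS/(2σ²)), so the posterior is Inverse-Gamma(α + n/2, β + SS/2) = Inverse-Gamma(6.5, 35.81).
The mode of Inverse-Gamma(a, b) is b/(a+1) = 35.81/7.5 ≈ 4.7747.

σ̂²_MAP = 4.7747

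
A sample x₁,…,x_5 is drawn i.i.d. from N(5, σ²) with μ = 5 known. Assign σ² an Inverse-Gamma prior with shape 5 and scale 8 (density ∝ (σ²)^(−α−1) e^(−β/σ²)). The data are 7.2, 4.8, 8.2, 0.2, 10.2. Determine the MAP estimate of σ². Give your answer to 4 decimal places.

σ̂²_MAP = 4.7765

Sum of squared deviations about the known mean: SS = (7.2−5)² + (4.8−5)² + (8.2−5)² + (0.2−5)² + (10.2−5)² = 65.2.
The Normal likelihood contributes (σ²)^(−n/2) exp(−SS/(2σ²)), so the posterior is Inverse-Gamma(α + n/2, β + SS/2) = Inverse-Gamma(7.5, 40.6).
The mode of Inverse-Gamma(a, b) is b/(a+1) = 40.6/8.5 ≈ 4.7765.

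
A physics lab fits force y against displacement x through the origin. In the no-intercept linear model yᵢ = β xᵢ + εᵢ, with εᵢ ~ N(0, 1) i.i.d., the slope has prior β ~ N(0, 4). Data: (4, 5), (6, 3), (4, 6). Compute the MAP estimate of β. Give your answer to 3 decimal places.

log p(β | y) = −Σ(yᵢ − βxᵢ)²/(2·1) − β²/(2·4) + const.
Setting the derivative to zero: Σxᵢ(yᵢ − βxᵢ)/1 − β/4 = 0, so β = Σxᵢyᵢ / (Σxᵢ² + σ²/τ²).
Σxᵢyᵢ = 4·5 + 6·3 + 4·6 = 62; Σxᵢ² = 68; σ²/τ² = 0.25.
β̂_MAP = 62 / (68 + 0.25) = 62/68.25 ≈ 0.908.

β̂_MAP = 0.908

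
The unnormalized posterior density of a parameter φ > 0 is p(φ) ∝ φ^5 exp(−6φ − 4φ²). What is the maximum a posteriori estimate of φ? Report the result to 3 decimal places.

ℓ'(φ) = 5/φ − 6 − 8φ. Setting this to zero and multiplying by φ: 8φ² + 6φ − 5 = 0.
φ = (−6 + √(6² + 4·8·5)) / (2·8) = (−6 + √196) / 16 = (−6 + 14)/16 = 1/2.
ℓ''(φ) = −5/φ² − 8 < 0, confirming a maximum.

φ̂_MAP = 0.500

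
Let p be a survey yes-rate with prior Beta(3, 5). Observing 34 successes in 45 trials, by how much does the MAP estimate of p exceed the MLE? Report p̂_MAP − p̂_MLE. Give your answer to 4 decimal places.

MAP − MLE = -0.0497

Posterior is Beta(37, 16); MAP = (37−1)/(53−2) = 36/51 ≈ 0.70588.
MLE ignores the prior: p̂_MLE = k/n = 34/45 ≈ 0.75556.
Difference = 36/51 − 34/45 = -38/765 ≈ -0.0497.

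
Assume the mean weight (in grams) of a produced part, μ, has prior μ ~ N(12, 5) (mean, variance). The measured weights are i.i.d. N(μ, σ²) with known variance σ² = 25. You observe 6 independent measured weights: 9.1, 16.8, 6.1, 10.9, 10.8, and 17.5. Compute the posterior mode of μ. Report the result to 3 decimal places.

μ̂_MAP = 11.927

n = 6; x̄ = (9.1 + 16.8 + 6.1 + 10.9 + 10.8 + 17.5)/6 = 71.2/6 = 178/15 ≈ 11.8667.
For a Normal prior and Normal likelihood with known variance, the posterior is Normal; its mode equals its mean, the precision-weighted average.
Prior precision 1/σ₀² = 1/5 = 0.2; data precision n/σ² = 6/25 = 0.24.
μ̂ = (0.2·12 + 0.24·(178/15)) / (0.2 + 0.24) = 5.248/0.44 = 656/55 ≈ 11.927.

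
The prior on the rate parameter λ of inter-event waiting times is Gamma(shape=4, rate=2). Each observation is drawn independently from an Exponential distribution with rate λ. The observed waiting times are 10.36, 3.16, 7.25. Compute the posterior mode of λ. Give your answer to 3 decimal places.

λ̂_MAP = 0.264

The Exponential(rate=λ) likelihood is ∝ λ^n e^(−λΣtᵢ). Here n = 3 and Σtᵢ = 10.36 + 3.16 + 7.25 = 20.77.
Posterior ∝ λ^3e^(−2λ) · λ^3e^(−20.77λ) = λ^6e^(−22.77λ), i.e. Gamma(7, 22.77).
Mode = (a−1)/b = 6/22.77 ≈ 0.264.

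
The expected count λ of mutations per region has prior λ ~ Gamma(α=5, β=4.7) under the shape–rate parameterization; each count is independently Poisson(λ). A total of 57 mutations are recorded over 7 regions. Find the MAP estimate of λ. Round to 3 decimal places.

Σxᵢ = 57, n = 7.
Posterior ∝ λ^4e^(−4.7λ) · λ^57e^(−7λ) = λ^61e^(−11.7λ), i.e. Gamma(shape=62, rate=11.7).
The mode of a Gamma(a, b) with a ≥ 1 (shape–rate) is (a−1)/b = 61/11.7 ≈ 5.214.

λ̂_MAP = 5.214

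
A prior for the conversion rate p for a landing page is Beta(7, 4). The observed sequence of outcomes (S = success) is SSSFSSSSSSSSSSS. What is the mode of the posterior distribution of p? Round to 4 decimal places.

Prior: Beta(7, 4).
Data: 14 successes in 15 trials (from the sequence). The binomial likelihood contributes p^14(1−p)^1, so the posterior is Beta(7+14, 4+1) = Beta(21, 5).
For Beta(a, b) with a, b > 1 the mode is (a−1)/(a+b−2) = 20/24 ≈ 0.8333.

p̂_MAP = 0.8333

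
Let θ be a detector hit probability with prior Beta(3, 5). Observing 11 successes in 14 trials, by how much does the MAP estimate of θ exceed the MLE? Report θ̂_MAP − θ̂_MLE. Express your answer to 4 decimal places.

MAP − MLE = -0.1357

Posterior is Beta(14, 8); MAP = (14−1)/(22−2) = 13/20 ≈ 0.65000.
MLE ignores the prior: θ̂_MLE = k/n = 11/14 ≈ 0.78571.
Difference = 13/20 − 11/14 = -19/140 ≈ -0.1357.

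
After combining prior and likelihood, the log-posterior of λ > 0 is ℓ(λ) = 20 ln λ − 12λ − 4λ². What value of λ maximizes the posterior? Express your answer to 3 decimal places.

ℓ'(λ) = 20/λ − 12 − 8λ. Setting this to zero and multiplying by λ: 8λ² + 12λ − 20 = 0.
λ = (−12 + √(12² + 4·8·20)) / (2·8) = (−12 + √784) / 16 = (−12 + 28)/16 = 1.
ℓ''(λ) = −20/λ² − 8 < 0, confirming a maximum.

λ̂_MAP = 1.000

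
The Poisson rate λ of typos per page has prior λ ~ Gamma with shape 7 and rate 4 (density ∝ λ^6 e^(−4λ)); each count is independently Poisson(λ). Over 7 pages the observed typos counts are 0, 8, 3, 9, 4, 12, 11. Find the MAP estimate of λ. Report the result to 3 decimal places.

λ̂_MAP = 4.818

Σxᵢ = 0+8+3+9+4+12+11 = 47, with n = 7.
Posterior ∝ λ^6e^(−4λ) · λ^47e^(−7λ) = λ^53e^(−11λ), i.e. Gamma(shape=54, rate=11).
The mode of a Gamma(a, b) with a ≥ 1 (shape–rate) is (a−1)/b = 53/11 ≈ 4.818.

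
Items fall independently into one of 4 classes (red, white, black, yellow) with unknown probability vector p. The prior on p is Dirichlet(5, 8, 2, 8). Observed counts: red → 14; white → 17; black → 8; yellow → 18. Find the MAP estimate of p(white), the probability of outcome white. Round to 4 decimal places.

MAP estimate of p(white) = 0.3158

The posterior is Dirichlet(αᵢ + nᵢ) = Dirichlet(19, 25, 10, 26).
For a Dirichlet(a₁,…,a_K) with all aᵢ > 1, the mode has j-th component (aⱼ − 1)/(Σaᵢ − K).
Here Σaᵢ = 80 and K = 4, so p(white) = (25 − 1)/(80 − 4) = 24/76 ≈ 0.3158.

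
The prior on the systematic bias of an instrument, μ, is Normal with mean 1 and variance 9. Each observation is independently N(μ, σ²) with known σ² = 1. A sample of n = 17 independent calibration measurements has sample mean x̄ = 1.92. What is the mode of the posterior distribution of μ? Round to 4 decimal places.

μ̂_MAP = 1.9140

n = 17, x̄ = 1.92.
For a Normal prior and Normal likelihood with known variance, the posterior is Normal; its mode equals its mean, the precision-weighted average.
Prior precision 1/σ₀² = 1/9; data precision n/σ² = 17/1 = 17.
μ̂ = ((1/9)·1 + 17·1.92) / (1/9 + 17) = (7369/225)/(154/9) = 7369/3850 ≈ 1.9140.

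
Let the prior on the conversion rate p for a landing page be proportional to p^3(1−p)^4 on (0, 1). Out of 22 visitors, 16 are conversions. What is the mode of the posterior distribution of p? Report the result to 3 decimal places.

p̂_MAP = 0.655

The prior density ∝ p^3(1−p)^4 is the kernel of Beta(4, 5).
Data: 16 successes in 22 trials. The binomial likelihood contributes p^16(1−p)^6, so the posterior is Beta(4+16, 5+6) = Beta(20, 11).
For Beta(a, b) with a, b > 1 the mode is (a−1)/(a+b−2) = 19/29 ≈ 0.655.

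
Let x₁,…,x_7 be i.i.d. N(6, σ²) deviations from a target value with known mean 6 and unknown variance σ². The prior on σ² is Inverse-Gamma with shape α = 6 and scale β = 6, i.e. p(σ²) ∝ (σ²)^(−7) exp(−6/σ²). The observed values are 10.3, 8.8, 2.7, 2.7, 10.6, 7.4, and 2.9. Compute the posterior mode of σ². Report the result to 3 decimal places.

Sum of squared deviations about the known mean: SS = (10.3−6)² + (8.8−6)² + (2.7−6)² + (2.7−6)² + (10.6−6)² + (7.4−6)² + (2.9−6)² = 80.84.
The Normal likelihood contributes (σ²)^(−n/2) exp(−SS/(2σ²)), so the posterior is Inverse-Gamma(α + n/2, β + SS/2) = Inverse-Gamma(9.5, 46.42).
The mode of Inverse-Gamma(a, b) is b/(a+1) = 46.42/10.5 ≈ 4.421.

σ̂²_MAP = 4.421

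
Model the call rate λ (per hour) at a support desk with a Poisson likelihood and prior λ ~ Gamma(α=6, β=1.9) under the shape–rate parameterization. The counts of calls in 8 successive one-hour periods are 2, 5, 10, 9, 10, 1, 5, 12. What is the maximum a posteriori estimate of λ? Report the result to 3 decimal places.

λ̂_MAP = 5.960

Σxᵢ = 2+5+10+9+10+1+5+12 = 54, with n = 8.
Posterior ∝ λ^5e^(−1.9λ) · λ^54e^(−8λ) = λ^59e^(−9.9λ), i.e. Gamma(shape=60, rate=9.9).
The mode of a Gamma(a, b) with a ≥ 1 (shape–rate) is (a−1)/b = 59/9.9 ≈ 5.960.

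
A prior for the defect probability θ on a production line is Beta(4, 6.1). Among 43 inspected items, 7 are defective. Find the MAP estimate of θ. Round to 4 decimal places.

Prior: Beta(4, 6.1).
Data: 7 successes in 43 trials. The binomial likelihood contributes θ^7(1−θ)^36, so the posterior is Beta(4+7, 6.1+36) = Beta(11, 42.1).
For Beta(a, b) with a, b > 1 the mode is (a−1)/(a+b−2) = 10/51.1 ≈ 0.1957.

θ̂_MAP = 0.1957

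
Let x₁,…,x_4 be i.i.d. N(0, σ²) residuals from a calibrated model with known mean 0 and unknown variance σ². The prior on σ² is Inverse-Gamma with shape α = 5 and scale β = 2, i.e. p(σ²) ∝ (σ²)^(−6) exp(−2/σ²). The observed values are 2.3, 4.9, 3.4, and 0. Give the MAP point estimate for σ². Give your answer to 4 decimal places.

σ̂²_MAP = 2.8038

Sum of squared deviations about the known mean: SS = (2.3−0)² + (4.9−0)² + (3.4−0)² + (0−0)² = 40.86.
The Normal likelihood contributes (σ²)^(−n/2) exp(−SS/(2σ²)), so the posterior is Inverse-Gamma(α + n/2, β + SS/2) = Inverse-Gamma(7, 22.43).
The mode of Inverse-Gamma(a, b) is b/(a+1) = 22.43/8 ≈ 2.8038.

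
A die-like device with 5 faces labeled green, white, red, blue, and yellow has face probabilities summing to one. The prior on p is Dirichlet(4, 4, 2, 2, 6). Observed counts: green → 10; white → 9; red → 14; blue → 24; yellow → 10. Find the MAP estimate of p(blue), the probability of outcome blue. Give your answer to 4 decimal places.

The posterior is Dirichlet(αᵢ + nᵢ) = Dirichlet(14, 13, 16, 26, 16).
For a Dirichlet(a₁,…,a_K) with all aᵢ > 1, the mode has j-th component (aⱼ − 1)/(Σaᵢ − K).
Here Σaᵢ = 85 and K = 5, so p(blue) = (26 − 1)/(85 − 5) = 25/80 ≈ 0.3125.

MAP estimate of p(blue) = 0.3125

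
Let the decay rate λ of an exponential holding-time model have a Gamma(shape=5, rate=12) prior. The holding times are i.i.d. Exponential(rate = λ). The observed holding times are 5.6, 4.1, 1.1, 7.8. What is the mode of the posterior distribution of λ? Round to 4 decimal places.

λ̂_MAP = 0.2614

The Exponential(rate=λ) likelihood is ∝ λ^n e^(−λΣtᵢ). Here n = 4 and Σtᵢ = 5.6 + 4.1 + 1.1 + 7.8 = 18.6.
Posterior ∝ λ^4e^(−12λ) · λ^4e^(−18.6λ) = λ^8e^(−30.6λ), i.e. Gamma(9, 30.6).
Mode = (a−1)/b = 8/30.6 ≈ 0.2614.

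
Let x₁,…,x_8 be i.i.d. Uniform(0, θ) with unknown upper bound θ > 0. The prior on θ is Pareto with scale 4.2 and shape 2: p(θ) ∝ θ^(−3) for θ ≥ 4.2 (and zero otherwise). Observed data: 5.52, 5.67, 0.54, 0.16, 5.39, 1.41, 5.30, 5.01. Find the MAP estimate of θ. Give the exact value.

The Uniform(0, θ) likelihood is θ^(−n) for θ ≥ max(xᵢ), zero otherwise. Here max(xᵢ) = 5.67.
Posterior ∝ θ^(−3) · θ^(−8) = θ^(−11) on θ ≥ max(4.2, 5.67) = 5.67.
This density is strictly decreasing in θ, so the posterior mode lies at the lower boundary of the support.

θ̂_MAP = 5.67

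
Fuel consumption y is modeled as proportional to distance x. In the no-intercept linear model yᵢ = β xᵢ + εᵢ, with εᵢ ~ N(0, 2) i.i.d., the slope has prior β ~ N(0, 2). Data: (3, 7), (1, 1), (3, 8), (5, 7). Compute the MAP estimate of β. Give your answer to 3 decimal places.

β̂_MAP = 1.800

log p(β | y) = −Σ(yᵢ − βxᵢ)²/(2·2) − β²/(2·2) + const.
Setting the derivative to zero: Σxᵢ(yᵢ − βxᵢ)/2 − β/2 = 0, so β = Σxᵢyᵢ / (Σxᵢ² + σ²/τ²).
Σxᵢyᵢ = 3·7 + 1·1 + 3·8 + 5·7 = 81; Σxᵢ² = 44; σ²/τ² = 1.
β̂_MAP = 81 / (44 + 1) = 81/45 ≈ 1.800.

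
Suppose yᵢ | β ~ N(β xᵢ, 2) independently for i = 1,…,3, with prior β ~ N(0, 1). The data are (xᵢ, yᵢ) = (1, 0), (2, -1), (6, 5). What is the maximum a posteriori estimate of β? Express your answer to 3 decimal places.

log p(β | y) = −Σ(yᵢ − βxᵢ)²/(2·2) − β²/(2·1) + const.
Setting the derivative to zero: Σxᵢ(yᵢ − βxᵢ)/2 − β/1 = 0, so β = Σxᵢyᵢ / (Σxᵢ² + σ²/τ²).
Σxᵢyᵢ = 1·0 + 2·(-1) + 6·5 = 28; Σxᵢ² = 41; σ²/τ² = 2.
β̂_MAP = 28 / (41 + 2) = 28/43 ≈ 0.651.

β̂_MAP = 0.651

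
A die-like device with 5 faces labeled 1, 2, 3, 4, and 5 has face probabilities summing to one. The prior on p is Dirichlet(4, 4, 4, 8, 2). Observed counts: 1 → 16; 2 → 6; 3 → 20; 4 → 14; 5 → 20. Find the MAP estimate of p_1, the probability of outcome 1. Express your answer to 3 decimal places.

The posterior is Dirichlet(αᵢ + nᵢ) = Dirichlet(20, 10, 24, 22, 22).
For a Dirichlet(a₁,…,a_K) with all aᵢ > 1, the mode has j-th component (aⱼ − 1)/(Σaᵢ − K).
Here Σaᵢ = 98 and K = 5, so p_1 = (20 − 1)/(98 − 5) = 19/93 ≈ 0.204.

MAP estimate: 0.204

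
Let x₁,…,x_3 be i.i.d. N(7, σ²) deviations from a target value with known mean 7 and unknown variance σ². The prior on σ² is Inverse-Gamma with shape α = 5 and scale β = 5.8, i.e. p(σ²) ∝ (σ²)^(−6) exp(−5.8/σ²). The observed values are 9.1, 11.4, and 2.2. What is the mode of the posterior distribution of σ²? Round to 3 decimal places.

σ̂²_MAP = 3.894

Sum of squared deviations about the known mean: SS = (9.1−7)² + (11.4−7)² + (2.2−7)² = 46.81.
The Normal likelihood contributes (σ²)^(−n/2) exp(−SS/(2σ²)), so the posterior is Inverse-Gamma(α + n/2, β + SS/2) = Inverse-Gamma(6.5, 29.205).
The mode of Inverse-Gamma(a, b) is b/(a+1) = 29.205/7.5 ≈ 3.894.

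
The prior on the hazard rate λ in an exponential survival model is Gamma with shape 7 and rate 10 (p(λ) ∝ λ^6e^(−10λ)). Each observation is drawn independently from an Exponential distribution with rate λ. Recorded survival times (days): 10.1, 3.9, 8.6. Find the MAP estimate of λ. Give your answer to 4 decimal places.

The Exponential(rate=λ) likelihood is ∝ λ^n e^(−λΣtᵢ). Here n = 3 and Σtᵢ = 10.1 + 3.9 + 8.6 = 22.6.
Posterior ∝ λ^6e^(−10λ) · λ^3e^(−22.6λ) = λ^9e^(−32.6λ), i.e. Gamma(10, 32.6).
Mode = (a−1)/b = 9/32.6 ≈ 0.2761.

λ̂_MAP = 0.2761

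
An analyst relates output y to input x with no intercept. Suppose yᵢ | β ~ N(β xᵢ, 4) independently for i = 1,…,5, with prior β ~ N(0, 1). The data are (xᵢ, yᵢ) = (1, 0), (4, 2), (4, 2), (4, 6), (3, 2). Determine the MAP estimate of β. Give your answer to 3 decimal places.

β̂_MAP = 0.742

log p(β | y) = −Σ(yᵢ − βxᵢ)²/(2·4) − β²/(2·1) + const.
Setting the derivative to zero: Σxᵢ(yᵢ − βxᵢ)/4 − β/1 = 0, so β = Σxᵢyᵢ / (Σxᵢ² + σ²/τ²).
Σxᵢyᵢ = 1·0 + 4·2 + 4·2 + 4·6 + 3·2 = 46; Σxᵢ² = 58; σ²/τ² = 4.
β̂_MAP = 46 / (58 + 4) = 46/62 ≈ 0.742.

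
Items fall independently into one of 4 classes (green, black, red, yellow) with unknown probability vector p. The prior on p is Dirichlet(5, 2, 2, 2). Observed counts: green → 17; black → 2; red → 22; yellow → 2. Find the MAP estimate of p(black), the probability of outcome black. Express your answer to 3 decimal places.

MAP estimate of p(black) = 0.060

The posterior is Dirichlet(αᵢ + nᵢ) = Dirichlet(22, 4, 24, 4).
For a Dirichlet(a₁,…,a_K) with all aᵢ > 1, the mode has j-th component (aⱼ − 1)/(Σaᵢ − K).
Here Σaᵢ = 54 and K = 4, so p(black) = (4 − 1)/(54 − 4) = 3/50 ≈ 0.060.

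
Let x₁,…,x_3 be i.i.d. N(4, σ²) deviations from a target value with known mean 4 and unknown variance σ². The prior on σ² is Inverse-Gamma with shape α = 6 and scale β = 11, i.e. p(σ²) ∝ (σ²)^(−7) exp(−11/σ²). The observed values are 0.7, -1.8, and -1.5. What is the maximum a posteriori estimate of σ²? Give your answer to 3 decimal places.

Sum of squared deviations about the known mean: SS = (0.7−4)² + (-1.8−4)² + (-1.5−4)² = 74.78.
The Normal likelihood contributes (σ²)^(−n/2) exp(−SS/(2σ²)), so the posterior is Inverse-Gamma(α + n/2, β + SS/2) = Inverse-Gamma(7.5, 48.39).
The mode of Inverse-Gamma(a, b) is b/(a+1) = 48.39/8.5 ≈ 5.693.

σ̂²_MAP = 5.693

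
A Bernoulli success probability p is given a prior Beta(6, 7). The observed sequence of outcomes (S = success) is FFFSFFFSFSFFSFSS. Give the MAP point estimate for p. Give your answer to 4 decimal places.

Prior: Beta(6, 7).
Data: 6 successes in 16 trials (from the sequence). The binomial likelihood contributes p^6(1−p)^10, so the posterior is Beta(6+6, 7+10) = Beta(12, 17).
For Beta(a, b) with a, b > 1 the mode is (a−1)/(a+b−2) = 11/27 ≈ 0.4074.

p̂_MAP = 0.4074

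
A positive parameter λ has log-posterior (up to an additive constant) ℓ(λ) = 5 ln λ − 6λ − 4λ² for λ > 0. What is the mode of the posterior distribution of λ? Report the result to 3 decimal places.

ℓ'(λ) = 5/λ − 6 − 8λ. Setting this to zero and multiplying by λ: 8λ² + 6λ − 5 = 0.
λ = (−6 + √(6² + 4·8·5)) / (2·8) = (−6 + √196) / 16 = (−6 + 14)/16 = 1/2.
ℓ''(λ) = −5/λ² − 8 < 0, confirming a maximum.

λ̂_MAP = 0.500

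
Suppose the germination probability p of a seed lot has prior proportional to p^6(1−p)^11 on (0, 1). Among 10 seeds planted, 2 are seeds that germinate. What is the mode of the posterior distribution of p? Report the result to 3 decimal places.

The prior density ∝ p^6(1−p)^11 is the kernel of Beta(7, 12).
Data: 2 successes in 10 trials. The binomial likelihood contributes p^2(1−p)^8, so the posterior is Beta(7+2, 12+8) = Beta(9, 20).
For Beta(a, b) with a, b > 1 the mode is (a−1)/(a+b−2) = 8/27 ≈ 0.296.

p̂_MAP = 0.296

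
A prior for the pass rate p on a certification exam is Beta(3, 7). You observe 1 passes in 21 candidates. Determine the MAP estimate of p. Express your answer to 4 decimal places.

Prior: Beta(3, 7).
Data: 1 success in 21 trials. The binomial likelihood contributes p(1−p)^20, so the posterior is Beta(3+1, 7+20) = Beta(4, 27).
For Beta(a, b) with a, b > 1 the mode is (a−1)/(a+b−2) = 3/29 ≈ 0.1034.

p̂_MAP = 0.1034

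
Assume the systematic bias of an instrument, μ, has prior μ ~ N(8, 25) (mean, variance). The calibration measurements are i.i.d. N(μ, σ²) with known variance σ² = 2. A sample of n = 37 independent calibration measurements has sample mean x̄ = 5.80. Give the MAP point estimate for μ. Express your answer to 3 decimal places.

μ̂_MAP = 5.805

n = 37, x̄ = 5.80.
For a Normal prior and Normal likelihood with known variance, the posterior is Normal; its mode equals its mean, the precision-weighted average.
Prior precision 1/σ₀² = 1/25 = 0.04; data precision n/σ² = 37/2 = 18.5.
μ̂ = (0.04·8 + 18.5·5.8) / (0.04 + 18.5) = 107.62/18.54 = 5381/927 ≈ 5.805.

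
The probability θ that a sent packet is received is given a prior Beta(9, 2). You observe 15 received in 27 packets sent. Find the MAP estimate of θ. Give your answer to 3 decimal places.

Prior: Beta(9, 2).
Data: 15 successes in 27 trials. The binomial likelihood contributes θ^15(1−θ)^12, so the posterior is Beta(9+15, 2+12) = Beta(24, 14).
For Beta(a, b) with a, b > 1 the mode is (a−1)/(a+b−2) = 23/36 ≈ 0.639.

θ̂_MAP = 0.639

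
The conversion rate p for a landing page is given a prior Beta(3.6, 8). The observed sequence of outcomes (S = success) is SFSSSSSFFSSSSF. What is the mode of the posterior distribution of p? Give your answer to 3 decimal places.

Prior: Beta(3.6, 8).
Data: 10 successes in 14 trials (from the sequence). The binomial likelihood contributes p^10(1−p)^4, so the posterior is Beta(3.6+10, 8+4) = Beta(13.6, 12).
For Beta(a, b) with a, b > 1 the mode is (a−1)/(a+b−2) = 12.6/23.6 ≈ 0.534.

p̂_MAP = 0.534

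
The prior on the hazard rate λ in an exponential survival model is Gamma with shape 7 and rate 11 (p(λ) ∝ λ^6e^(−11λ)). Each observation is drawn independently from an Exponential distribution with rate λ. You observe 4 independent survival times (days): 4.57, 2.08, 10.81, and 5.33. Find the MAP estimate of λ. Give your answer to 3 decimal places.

λ̂_MAP = 0.296

The Exponential(rate=λ) likelihood is ∝ λ^n e^(−λΣtᵢ). Here n = 4 and Σtᵢ = 4.57 + 2.08 + 10.81 + 5.33 = 22.79.
Posterior ∝ λ^6e^(−11λ) · λ^4e^(−22.79λ) = λ^10e^(−33.79λ), i.e. Gamma(11, 33.79).
Mode = (a−1)/b = 10/33.79 ≈ 0.296.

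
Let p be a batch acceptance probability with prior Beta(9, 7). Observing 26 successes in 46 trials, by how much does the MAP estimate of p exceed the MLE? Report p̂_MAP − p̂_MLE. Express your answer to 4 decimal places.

MAP − MLE = 0.0014

Posterior is Beta(35, 27); MAP = (35−1)/(62−2) = 34/60 ≈ 0.56667.
MLE ignores the prior: p̂_MLE = k/n = 26/46 ≈ 0.56522.
Difference = 34/60 − 26/46 = 1/690 ≈ 0.0014.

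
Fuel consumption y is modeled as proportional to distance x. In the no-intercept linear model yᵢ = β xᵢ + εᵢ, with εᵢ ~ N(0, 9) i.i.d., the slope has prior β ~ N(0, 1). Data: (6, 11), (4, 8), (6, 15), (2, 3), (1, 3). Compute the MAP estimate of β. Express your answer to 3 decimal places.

β̂_MAP = 1.931

log p(β | y) = −Σ(yᵢ − βxᵢ)²/(2·9) − β²/(2·1) + const.
Setting the derivative to zero: Σxᵢ(yᵢ − βxᵢ)/9 − β/1 = 0, so β = Σxᵢyᵢ / (Σxᵢ² + σ²/τ²).
Σxᵢyᵢ = 6·11 + 4·8 + 6·15 + 2·3 + 1·3 = 197; Σxᵢ² = 93; σ²/τ² = 9.
β̂_MAP = 197 / (93 + 9) = 197/102 ≈ 1.931.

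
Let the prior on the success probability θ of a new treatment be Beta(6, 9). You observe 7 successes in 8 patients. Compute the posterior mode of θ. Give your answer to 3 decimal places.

Prior: Beta(6, 9).
Data: 7 successes in 8 trials. The binomial likelihood contributes θ^7(1−θ)^1, so the posterior is Beta(6+7, 9+1) = Beta(13, 10).
For Beta(a, b) with a, b > 1 the mode is (a−1)/(a+b−2) = 12/21 ≈ 0.571.

θ̂_MAP = 0.571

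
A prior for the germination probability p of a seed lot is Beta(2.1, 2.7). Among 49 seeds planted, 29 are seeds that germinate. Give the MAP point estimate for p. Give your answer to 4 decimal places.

Prior: Beta(2.1, 2.7).
Data: 29 successes in 49 trials. The binomial likelihood contributes p^29(1−p)^20, so the posterior is Beta(2.1+29, 2.7+20) = Beta(31.1, 22.7).
For Beta(a, b) with a, b > 1 the mode is (a−1)/(a+b−2) = 30.1/51.8 ≈ 0.5811.

p̂_MAP = 0.5811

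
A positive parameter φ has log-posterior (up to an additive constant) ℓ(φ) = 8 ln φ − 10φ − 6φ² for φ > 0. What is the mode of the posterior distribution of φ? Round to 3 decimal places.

φ̂_MAP = 0.500

ℓ'(φ) = 8/φ − 10 − 12φ. Setting this to zero and multiplying by φ: 12φ² + 10φ − 8 = 0.
φ = (−10 + √(10² + 4·12·8)) / (2·12) = (−10 + √484) / 24 = (−10 + 22)/24 = 1/2.
ℓ''(φ) = −8/φ² − 12 < 0, confirming a maximum.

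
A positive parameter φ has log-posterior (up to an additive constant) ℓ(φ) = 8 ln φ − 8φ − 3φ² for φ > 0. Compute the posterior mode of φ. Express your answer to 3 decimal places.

ℓ'(φ) = 8/φ − 8 − 6φ. Setting this to zero and multiplying by φ: 6φ² + 8φ − 8 = 0.
φ = (−8 + √(8² + 4·6·8)) / (2·6) = (−8 + √256) / 12 = (−8 + 16)/12 = 2/3.
ℓ''(φ) = −8/φ² − 6 < 0, confirming a maximum.

φ̂_MAP = 0.667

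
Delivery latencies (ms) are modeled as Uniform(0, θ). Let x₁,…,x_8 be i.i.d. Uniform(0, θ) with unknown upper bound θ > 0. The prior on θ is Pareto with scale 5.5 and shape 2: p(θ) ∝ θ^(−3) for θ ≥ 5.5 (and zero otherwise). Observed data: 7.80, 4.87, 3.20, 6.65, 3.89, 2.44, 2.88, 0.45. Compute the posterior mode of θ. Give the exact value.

The Uniform(0, θ) likelihood is θ^(−n) for θ ≥ max(xᵢ), zero otherwise. Here max(xᵢ) = 7.80.
Posterior ∝ θ^(−3) · θ^(−8) = θ^(−11) on θ ≥ max(5.5, 7.80) = 7.80.
This density is strictly decreasing in θ, so the posterior mode lies at the lower boundary of the support.

θ̂_MAP = 7.80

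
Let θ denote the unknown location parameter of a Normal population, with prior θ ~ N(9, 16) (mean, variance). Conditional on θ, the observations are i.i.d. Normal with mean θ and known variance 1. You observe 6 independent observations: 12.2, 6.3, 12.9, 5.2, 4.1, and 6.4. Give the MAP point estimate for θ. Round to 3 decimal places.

θ̂_MAP = 7.862

n = 6; x̄ = (12.2 + 6.3 + 12.9 + 5.2 + 4.1 + 6.4)/6 = 47.1/6 = 7.85.
For a Normal prior and Normal likelihood with known variance, the posterior is Normal; its mode equals its mean, the precision-weighted average.
Prior precision 1/σ₀² = 1/16 = 0.0625; data precision n/σ² = 6/1 = 6.
θ̂ = (0.0625·9 + 6·7.85) / (0.0625 + 6) = 47.6625/6.0625 = 3813/485 ≈ 7.862.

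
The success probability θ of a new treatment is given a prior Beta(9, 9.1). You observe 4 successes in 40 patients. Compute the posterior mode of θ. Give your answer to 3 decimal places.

θ̂_MAP = 0.214

Prior: Beta(9, 9.1).
Data: 4 successes in 40 trials. The binomial likelihood contributes θ^4(1−θ)^36, so the posterior is Beta(9+4, 9.1+36) = Beta(13, 45.1).
For Beta(a, b) with a, b > 1 the mode is (a−1)/(a+b−2) = 12/56.1 ≈ 0.214.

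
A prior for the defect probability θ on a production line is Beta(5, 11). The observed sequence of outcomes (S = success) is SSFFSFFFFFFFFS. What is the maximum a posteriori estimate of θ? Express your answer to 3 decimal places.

Prior: Beta(5, 11).
Data: 4 successes in 14 trials (from the sequence). The binomial likelihood contributes θ^4(1−θ)^10, so the posterior is Beta(5+4, 11+10) = Beta(9, 21).
For Beta(a, b) with a, b > 1 the mode is (a−1)/(a+b−2) = 8/28 ≈ 0.286.

θ̂_MAP = 0.286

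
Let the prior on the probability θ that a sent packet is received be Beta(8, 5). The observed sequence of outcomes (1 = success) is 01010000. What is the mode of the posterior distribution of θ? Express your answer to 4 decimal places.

Prior: Beta(8, 5).
Data: 2 successes in 8 trials (from the sequence). The binomial likelihood contributes θ^2(1−θ)^6, so the posterior is Beta(8+2, 5+6) = Beta(10, 11).
For Beta(a, b) with a, b > 1 the mode is (a−1)/(a+b−2) = 9/19 ≈ 0.4737.

θ̂_MAP = 0.4737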